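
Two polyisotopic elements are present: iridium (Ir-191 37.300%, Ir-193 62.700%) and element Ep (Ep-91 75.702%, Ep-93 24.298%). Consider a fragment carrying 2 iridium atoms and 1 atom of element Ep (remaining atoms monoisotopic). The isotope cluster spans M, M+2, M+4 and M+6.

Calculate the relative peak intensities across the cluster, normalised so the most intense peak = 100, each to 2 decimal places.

25.61 : 94.32 : 100.00 : 23.23

Iridium pattern (n=2): 0.139129 : 0.467742 : 0.393129
Element Ep pattern (n=1): 0.75702 : 0.24298
Convolve the two distributions (both contribute in 2-u steps):
  M: 0.139129×0.75702 = 0.105323
  M+2: 0.139129×0.24298 + 0.467742×0.75702 = 0.387896
  M+4: 0.467742×0.24298 + 0.393129×0.75702 = 0.411258
  M+6: 0.393129×0.24298 = 0.095522
Scale to base peak (0.411258) = 100: 25.61 : 94.32 : 100.00 : 23.23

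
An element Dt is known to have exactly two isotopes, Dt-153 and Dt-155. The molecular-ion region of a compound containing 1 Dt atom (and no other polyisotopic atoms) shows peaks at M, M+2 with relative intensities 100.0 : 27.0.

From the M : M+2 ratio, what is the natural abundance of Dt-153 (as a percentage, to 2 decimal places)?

78.74%

Write p for the Dt-153 fraction. I(M+2)/I(M) = [C(1,1)·p^0·(1−p)] / p^1 = 1·(1−p)/p = 27.0/100.0 = 0.2700
(1−p)/p = 0.2700/1 = 0.2700  ⇒  p = 1/(1 + 0.2700) = 0.7874
Dt-153: 78.74%, Dt-155: 21.26%.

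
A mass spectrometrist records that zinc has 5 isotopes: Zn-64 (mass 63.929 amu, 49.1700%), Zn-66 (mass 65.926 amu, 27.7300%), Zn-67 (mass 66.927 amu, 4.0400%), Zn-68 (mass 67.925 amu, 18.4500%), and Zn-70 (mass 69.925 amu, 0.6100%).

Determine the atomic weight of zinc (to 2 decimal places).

Average mass = Σ (abundance × isotope mass) = 0.491700 × 63.929 + 0.277300 × 65.926 + 0.040400 × 66.927 + 0.184500 × 67.925 + 0.006100 × 69.925
= 31.4339 + 18.2813 + 2.7039 + 12.5322 + 0.4265 = 65.3778 amu

65.38 amu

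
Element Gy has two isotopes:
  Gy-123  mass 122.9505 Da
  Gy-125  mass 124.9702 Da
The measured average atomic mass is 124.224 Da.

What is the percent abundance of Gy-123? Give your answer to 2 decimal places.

With x = fraction of Gy-123 (so Gy-125 is 1 − x):
122.9505·x + 124.9702·(1 − x) = 124.224
(122.9505 − 124.9702)·x = 124.224 − 124.9702
x = -0.7462 / -2.0197 = 0.36946 → 36.95% Gy-123, 63.05% Gy-125.

36.95%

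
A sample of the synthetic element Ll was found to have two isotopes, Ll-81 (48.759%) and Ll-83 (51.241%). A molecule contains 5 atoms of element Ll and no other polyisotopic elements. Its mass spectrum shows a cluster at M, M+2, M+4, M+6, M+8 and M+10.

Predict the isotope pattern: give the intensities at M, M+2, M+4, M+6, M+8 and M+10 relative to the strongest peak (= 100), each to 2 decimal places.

The 5 Ll atoms are independent, so intensities follow the terms of (0.48759 + 0.51241)^5.
P(M) = 0.48759^5 = 0.027560
P(M+2) = 5 × 0.48759^4 × 0.51241^1 = 0.144813
P(M+4) = 10 × 0.48759^3 × 0.51241^2 = 0.304368
P(M+6) = 10 × 0.48759^2 × 0.51241^3 = 0.319862
P(M+8) = 5 × 0.48759^1 × 0.51241^4 = 0.168072
P(M+10) = 0.51241^5 = 0.035325
The M+6 peak is largest (0.319862); scaling to 100 gives 8.62 : 45.27 : 95.16 : 100.00 : 52.55 : 11.04.

8.62 : 45.27 : 95.16 : 100.00 : 52.55 : 11.04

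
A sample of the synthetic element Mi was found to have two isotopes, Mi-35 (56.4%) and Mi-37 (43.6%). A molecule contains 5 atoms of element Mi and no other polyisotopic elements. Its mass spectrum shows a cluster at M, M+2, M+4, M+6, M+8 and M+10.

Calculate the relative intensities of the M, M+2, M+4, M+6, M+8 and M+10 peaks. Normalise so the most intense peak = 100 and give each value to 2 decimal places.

16.73 : 64.68 : 100.00 : 77.30 : 29.88 : 4.62

Each Mi atom is independently Mi-35 (p = 0.564) or Mi-37 (q = 0.436); the cluster is the binomial expansion (p + q)^5.
P(M) = 0.564^5 = 0.057068
P(M+2) = 5 × 0.564^4 × 0.436^1 = 0.220583
P(M+4) = 10 × 0.564^3 × 0.436^2 = 0.341044
P(M+6) = 10 × 0.564^2 × 0.436^3 = 0.263644
P(M+8) = 5 × 0.564^1 × 0.436^4 = 0.101905
P(M+10) = 0.436^5 = 0.015756
The M+4 peak is largest (0.341044); scaling to 100 gives 16.73 : 64.68 : 100.00 : 77.30 : 29.88 : 4.62.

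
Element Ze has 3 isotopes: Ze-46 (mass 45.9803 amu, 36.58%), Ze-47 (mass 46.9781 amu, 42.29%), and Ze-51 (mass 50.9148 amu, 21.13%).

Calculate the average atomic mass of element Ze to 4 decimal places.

Ar = Σ fᵢ·mᵢ = 0.3658 × 45.9803 + 0.4229 × 46.9781 + 0.2113 × 50.9148
= 16.81959 + 19.86704 + 10.75830 = 47.44493 amu

47.4449 amu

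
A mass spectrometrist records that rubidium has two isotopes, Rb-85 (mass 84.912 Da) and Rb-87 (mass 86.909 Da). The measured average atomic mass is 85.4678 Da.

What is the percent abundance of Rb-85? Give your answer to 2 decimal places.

72.17%

Let x be the fractional abundance of Rb-85; then Rb-87 has abundance 1 − x.
84.912·x + 86.909·(1 − x) = 85.4678
(84.912 − 86.909)·x = 85.4678 − 86.909
x = -1.4412 / -1.997 = 0.72168 → 72.17% Rb-85, 27.83% Rb-87.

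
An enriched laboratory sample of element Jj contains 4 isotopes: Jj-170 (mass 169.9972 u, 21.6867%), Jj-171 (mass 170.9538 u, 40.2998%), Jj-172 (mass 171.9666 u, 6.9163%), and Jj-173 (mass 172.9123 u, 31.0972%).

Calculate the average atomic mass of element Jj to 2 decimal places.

171.43 u

Ar = Σ fᵢ·mᵢ = 0.216867 × 169.9972 + 0.402998 × 170.9538 + 0.069163 × 171.9666 + 0.310972 × 172.9123
= 36.86678 + 68.89404 + 11.89373 + 53.77088 = 171.42543 u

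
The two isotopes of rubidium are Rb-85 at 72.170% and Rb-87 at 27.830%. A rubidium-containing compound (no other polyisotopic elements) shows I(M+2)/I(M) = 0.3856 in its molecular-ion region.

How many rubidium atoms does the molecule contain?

The M+2/M ratio from n Rb atoms is n · q/p = n · 0.27830/0.72170.
n = 0.3856 × 0.72170/0.27830 = 1.00 ≈ 1

1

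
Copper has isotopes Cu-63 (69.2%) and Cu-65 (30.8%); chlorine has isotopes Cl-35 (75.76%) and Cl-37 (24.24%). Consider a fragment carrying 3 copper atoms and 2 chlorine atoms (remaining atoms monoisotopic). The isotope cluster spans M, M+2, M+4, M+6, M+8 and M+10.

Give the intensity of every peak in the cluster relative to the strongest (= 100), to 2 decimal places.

Copper pattern (n=3): 0.33137389 : 0.44247034 : 0.19693766 : 0.02921811
Chlorine pattern (n=2): 0.57395776 : 0.36728448 : 0.05875776
Convolve the two distributions (both contribute in 2-u steps):
  M: 0.33137389×0.57395776 = 0.190195
  M+2: 0.33137389×0.36728448 + 0.44247034×0.57395776 = 0.375668
  M+4: 0.33137389×0.05875776 + 0.44247034×0.36728448 + 0.19693766×0.57395776 = 0.295017
  M+6: 0.44247034×0.05875776 + 0.19693766×0.36728448 + 0.02921811×0.57395776 = 0.115101
  M+8: 0.19693766×0.05875776 + 0.02921811×0.36728448 = 0.022303
  M+10: 0.02921811×0.05875776 = 0.001717
Scale to base peak (0.375668) = 100: 50.63 : 100.00 : 78.53 : 30.64 : 5.94 : 0.46

50.63 : 100.00 : 78.53 : 30.64 : 5.94 : 0.46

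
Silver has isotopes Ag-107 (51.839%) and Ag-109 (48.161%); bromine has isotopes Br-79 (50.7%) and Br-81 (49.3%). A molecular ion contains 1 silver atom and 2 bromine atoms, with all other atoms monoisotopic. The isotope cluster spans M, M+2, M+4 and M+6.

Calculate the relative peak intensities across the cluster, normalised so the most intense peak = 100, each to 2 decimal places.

34.80 : 100.00 : 95.77 : 30.57

Silver pattern (n=1): 0.51839 : 0.48161
Bromine pattern (n=2): 0.257049 : 0.499902 : 0.243049
Convolve the two distributions (both contribute in 2-u steps):
  M: 0.51839×0.257049 = 0.133252
  M+2: 0.51839×0.499902 + 0.48161×0.257049 = 0.382942
  M+4: 0.51839×0.243049 + 0.48161×0.499902 = 0.366752
  M+6: 0.48161×0.243049 = 0.117055
Scale to base peak (0.382942) = 100: 34.80 : 100.00 : 95.77 : 30.57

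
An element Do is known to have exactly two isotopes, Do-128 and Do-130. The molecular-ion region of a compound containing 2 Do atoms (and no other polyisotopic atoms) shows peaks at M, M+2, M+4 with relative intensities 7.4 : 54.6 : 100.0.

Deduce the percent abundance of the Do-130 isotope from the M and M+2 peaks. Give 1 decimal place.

Let p = fractional abundance of Do-128. I(M+2)/I(M) = [C(2,1)·p^1·(1−p)] / p^2 = 2·(1−p)/p = 54.6/7.4 = 7.3784
(1−p)/p = 7.3784/2 = 3.6892  ⇒  p = 1/(1 + 3.6892) = 0.2133
Do-128: 21.3%, Do-130: 78.7%.

78.7%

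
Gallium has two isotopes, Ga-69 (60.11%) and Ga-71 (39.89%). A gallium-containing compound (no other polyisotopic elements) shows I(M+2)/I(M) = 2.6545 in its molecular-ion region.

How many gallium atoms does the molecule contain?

4

The M+2/M ratio from n Ga atoms is n · q/p = n · 0.3989/0.6011.
n = 2.6545 × 0.6011/0.3989 = 4.00 ≈ 4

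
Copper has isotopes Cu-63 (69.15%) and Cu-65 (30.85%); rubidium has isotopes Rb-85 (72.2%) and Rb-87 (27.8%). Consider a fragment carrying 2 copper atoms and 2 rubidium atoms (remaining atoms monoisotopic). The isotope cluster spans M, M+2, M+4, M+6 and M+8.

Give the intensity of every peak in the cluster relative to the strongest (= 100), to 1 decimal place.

Copper pattern (n=2): 0.47817225 : 0.4266555 : 0.09517225
Rubidium pattern (n=2): 0.521284 : 0.401432 : 0.077284
Convolve the two distributions (both contribute in 2-u steps):
  M: 0.47817225×0.521284 = 0.249264
  M+2: 0.47817225×0.401432 + 0.4266555×0.521284 = 0.414362
  M+4: 0.47817225×0.077284 + 0.4266555×0.401432 + 0.09517225×0.521284 = 0.257840
  M+6: 0.4266555×0.077284 + 0.09517225×0.401432 = 0.071179
  M+8: 0.09517225×0.077284 = 0.007355
Scale to base peak (0.414362) = 100: 60.2 : 100.0 : 62.2 : 17.2 : 1.8

60.2 : 100.0 : 62.2 : 17.2 : 1.8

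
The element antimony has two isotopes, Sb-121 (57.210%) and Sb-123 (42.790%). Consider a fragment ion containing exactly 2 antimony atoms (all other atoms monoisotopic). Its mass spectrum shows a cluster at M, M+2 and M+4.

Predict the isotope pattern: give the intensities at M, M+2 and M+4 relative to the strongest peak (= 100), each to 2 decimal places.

66.85 : 100.00 : 37.40

Each Sb atom is independently Sb-121 (p = 0.57210) or Sb-123 (q = 0.42790); the cluster is the binomial expansion (p + q)^2.
P(M) = 0.57210^2 = 0.327298
P(M+2) = 2 × 0.57210^1 × 0.42790^1 = 0.489603
P(M+4) = 0.42790^2 = 0.183098
The M+2 peak is largest (0.489603); scaling to 100 gives 66.85 : 100.00 : 37.40.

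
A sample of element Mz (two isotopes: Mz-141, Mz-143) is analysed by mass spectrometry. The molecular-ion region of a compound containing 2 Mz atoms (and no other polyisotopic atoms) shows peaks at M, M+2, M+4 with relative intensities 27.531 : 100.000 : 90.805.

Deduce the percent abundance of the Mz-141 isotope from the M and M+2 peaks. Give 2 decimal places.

35.51%

Let p = fractional abundance of Mz-141. I(M+2)/I(M) = [C(2,1)·p^1·(1−p)] / p^2 = 2·(1−p)/p = 100.000/27.531 = 3.6323
(1−p)/p = 3.6323/2 = 1.8161  ⇒  p = 1/(1 + 1.8161) = 0.3551
Mz-141: 35.51%, Mz-143: 64.49%.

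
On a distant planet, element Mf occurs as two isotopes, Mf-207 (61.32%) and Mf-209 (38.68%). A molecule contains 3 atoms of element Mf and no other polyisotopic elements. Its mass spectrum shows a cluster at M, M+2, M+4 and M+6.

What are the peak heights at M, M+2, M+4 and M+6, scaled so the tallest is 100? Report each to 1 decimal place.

The 3 Mf atoms are independent, so intensities follow the terms of (0.6132 + 0.3868)^3.
P(M) = 0.6132^3 = 0.230572
P(M+2) = 3 × 0.6132^2 × 0.3868^1 = 0.436327
P(M+4) = 3 × 0.6132^1 × 0.3868^2 = 0.275230
P(M+6) = 0.3868^3 = 0.057871
The M+2 peak is largest (0.436327); scaling to 100 gives 52.8 : 100.0 : 63.1 : 13.3.

52.8 : 100.0 : 63.1 : 13.3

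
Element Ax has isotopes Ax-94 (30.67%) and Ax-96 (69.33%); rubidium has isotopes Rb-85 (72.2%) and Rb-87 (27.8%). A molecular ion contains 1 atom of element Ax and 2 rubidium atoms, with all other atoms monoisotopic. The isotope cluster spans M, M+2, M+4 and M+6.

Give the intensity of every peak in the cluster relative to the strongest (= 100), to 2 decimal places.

Element Ax pattern (n=1): 0.3067 : 0.6933
Rubidium pattern (n=2): 0.521284 : 0.401432 : 0.077284
Convolve the two distributions (both contribute in 2-u steps):
  M: 0.3067×0.521284 = 0.159878
  M+2: 0.3067×0.401432 + 0.6933×0.521284 = 0.484525
  M+4: 0.3067×0.077284 + 0.6933×0.401432 = 0.302016
  M+6: 0.6933×0.077284 = 0.053581
Scale to base peak (0.484525) = 100: 33.00 : 100.00 : 62.33 : 11.06

33.00 : 100.00 : 62.33 : 11.06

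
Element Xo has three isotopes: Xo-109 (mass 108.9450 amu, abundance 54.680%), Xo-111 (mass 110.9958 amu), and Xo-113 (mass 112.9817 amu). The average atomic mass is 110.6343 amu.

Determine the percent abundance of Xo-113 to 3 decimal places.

The remaining 45.320% is split between Xo-111 (fraction x) and Xo-113 (fraction 0.45320 − x).
Substituting: 110.9958x + 112.9817(0.45320 − x) = 51.063174
(110.9958 − 112.9817)x = -0.14013244  ⇒  x = 0.07056, y = 0.38264
Xo-111: 7.056%, Xo-113: 38.264%.

38.264%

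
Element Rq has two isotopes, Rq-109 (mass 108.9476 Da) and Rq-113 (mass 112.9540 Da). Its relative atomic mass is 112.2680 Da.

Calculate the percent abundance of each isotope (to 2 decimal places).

Writing the weighted mean with unknown fraction x of Rq-109:
108.9476·x + 112.9540·(1 − x) = 112.2680
(108.9476 − 112.9540)·x = 112.2680 − 112.9540
x = -0.6860 / -4.0064 = 0.17123 → 17.12% Rq-109, 82.88% Rq-113.

Rq-109: 17.12%, Rq-113: 82.88%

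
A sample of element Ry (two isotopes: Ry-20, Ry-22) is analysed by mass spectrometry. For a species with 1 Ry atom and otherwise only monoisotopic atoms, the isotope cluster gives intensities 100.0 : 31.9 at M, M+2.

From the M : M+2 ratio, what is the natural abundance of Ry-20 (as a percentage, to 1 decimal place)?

Write p for the Ry-20 fraction. I(M+2)/I(M) = [C(1,1)·p^0·(1−p)] / p^1 = 1·(1−p)/p = 31.9/100.0 = 0.3190
(1−p)/p = 0.3190/1 = 0.3190  ⇒  p = 1/(1 + 0.3190) = 0.7582
Ry-20: 75.8%, Ry-22: 24.2%.

75.8%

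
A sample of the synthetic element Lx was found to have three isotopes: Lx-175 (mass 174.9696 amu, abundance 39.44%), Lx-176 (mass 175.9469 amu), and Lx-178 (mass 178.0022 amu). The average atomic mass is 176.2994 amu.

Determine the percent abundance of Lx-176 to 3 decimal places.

The remaining 60.56% is split between Lx-176 (fraction x) and Lx-178 (fraction 0.6056 − x).
Substituting: 175.9469x + 178.0022(0.6056 − x) = 107.29138976
(175.9469 − 178.0022)x = -0.50674256  ⇒  x = 0.24655, y = 0.35905
Lx-176: 24.655%, Lx-178: 35.905%.

24.655%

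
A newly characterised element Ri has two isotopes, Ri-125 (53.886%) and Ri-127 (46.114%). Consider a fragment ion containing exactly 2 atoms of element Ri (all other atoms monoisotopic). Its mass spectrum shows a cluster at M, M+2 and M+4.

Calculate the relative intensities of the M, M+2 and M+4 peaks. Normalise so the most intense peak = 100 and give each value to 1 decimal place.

58.4 : 100.0 : 42.8

The 2 Ri atoms are independent, so intensities follow the terms of (0.53886 + 0.46114)^2.
P(M) = 0.53886^2 = 0.290370
P(M+2) = 2 × 0.53886^1 × 0.46114^1 = 0.496980
P(M+4) = 0.46114^2 = 0.212650
The M+2 peak is largest (0.496980); scaling to 100 gives 58.4 : 100.0 : 42.8.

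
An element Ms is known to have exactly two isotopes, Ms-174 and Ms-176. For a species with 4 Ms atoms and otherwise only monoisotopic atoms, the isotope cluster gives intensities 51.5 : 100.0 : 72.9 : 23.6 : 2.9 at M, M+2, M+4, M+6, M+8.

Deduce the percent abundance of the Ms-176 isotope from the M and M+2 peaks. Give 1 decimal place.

32.7%

Let p = fractional abundance of Ms-174. I(M+2)/I(M) = [C(4,1)·p^3·(1−p)] / p^4 = 4·(1−p)/p = 100.0/51.5 = 1.9417
(1−p)/p = 1.9417/4 = 0.4854  ⇒  p = 1/(1 + 0.4854) = 0.6732
Ms-174: 67.3%, Ms-176: 32.7%.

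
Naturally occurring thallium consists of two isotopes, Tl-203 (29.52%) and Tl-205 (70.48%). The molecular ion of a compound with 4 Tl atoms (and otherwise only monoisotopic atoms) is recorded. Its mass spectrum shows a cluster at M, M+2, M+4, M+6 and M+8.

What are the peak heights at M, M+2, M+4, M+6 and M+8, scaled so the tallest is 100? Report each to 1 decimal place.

Expanding (0.2952 + 0.7048)^4:
P(M) = 0.2952^4 = 0.007594
P(M+2) = 4 × 0.2952^3 × 0.7048^1 = 0.072523
P(M+4) = 6 × 0.2952^2 × 0.7048^2 = 0.259726
P(M+6) = 4 × 0.2952^1 × 0.7048^3 = 0.413403
P(M+8) = 0.7048^4 = 0.246754
The M+6 peak is largest (0.413403); scaling to 100 gives 1.8 : 17.5 : 62.8 : 100.0 : 59.7.

1.8 : 17.5 : 62.8 : 100.0 : 59.7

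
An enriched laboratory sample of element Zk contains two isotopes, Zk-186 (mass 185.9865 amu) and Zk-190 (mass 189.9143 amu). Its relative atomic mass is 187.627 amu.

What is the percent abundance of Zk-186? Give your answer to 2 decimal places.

With x = fraction of Zk-186 (so Zk-190 is 1 − x):
185.9865·x + 189.9143·(1 − x) = 187.627
(185.9865 − 189.9143)·x = 187.627 − 189.9143
x = -2.2873 / -3.9278 = 0.58234 → 58.23% Zk-186, 41.77% Zk-190.

58.23%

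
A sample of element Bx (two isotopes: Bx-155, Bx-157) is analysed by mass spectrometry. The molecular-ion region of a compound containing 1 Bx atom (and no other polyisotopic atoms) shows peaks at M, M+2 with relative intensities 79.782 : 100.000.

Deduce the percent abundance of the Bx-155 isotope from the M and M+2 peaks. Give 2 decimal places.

44.38%

Write p for the Bx-155 fraction. I(M+2)/I(M) = [C(1,1)·p^0·(1−p)] / p^1 = 1·(1−p)/p = 100.000/79.782 = 1.2534
(1−p)/p = 1.2534/1 = 1.2534  ⇒  p = 1/(1 + 1.2534) = 0.4438
Bx-155: 44.38%, Bx-157: 55.62%.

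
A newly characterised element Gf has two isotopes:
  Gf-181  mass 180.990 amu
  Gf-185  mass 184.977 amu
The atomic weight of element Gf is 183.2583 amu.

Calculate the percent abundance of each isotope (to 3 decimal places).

Gf-181: 43.108%, Gf-185: 56.892%

Writing the weighted mean with unknown fraction x of Gf-181:
180.990·x + 184.977·(1 − x) = 183.2583
(180.990 − 184.977)·x = 183.2583 − 184.977
x = -1.7187 / -3.987 = 0.43108 → 43.108% Gf-181, 56.892% Gf-185.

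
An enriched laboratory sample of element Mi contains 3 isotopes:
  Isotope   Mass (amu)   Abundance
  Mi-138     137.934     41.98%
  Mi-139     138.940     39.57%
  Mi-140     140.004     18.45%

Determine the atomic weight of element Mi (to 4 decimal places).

138.7140 amu

Weight each isotope mass by its fractional abundance: 0.4198 × 137.934 + 0.3957 × 138.940 + 0.1845 × 140.004
= 57.90469 + 54.97856 + 25.83074 = 138.71399 amu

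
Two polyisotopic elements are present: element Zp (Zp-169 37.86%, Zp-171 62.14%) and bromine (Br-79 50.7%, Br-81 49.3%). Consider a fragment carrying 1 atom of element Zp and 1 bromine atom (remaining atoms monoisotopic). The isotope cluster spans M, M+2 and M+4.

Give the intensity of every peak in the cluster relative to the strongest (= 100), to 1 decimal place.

38.3 : 100.0 : 61.1

Element Zp pattern (n=1): 0.3786 : 0.6214
Bromine pattern (n=1): 0.5070 : 0.4930
Convolve the two distributions (both contribute in 2-u steps):
  M: 0.3786×0.5070 = 0.191950
  M+2: 0.3786×0.4930 + 0.6214×0.5070 = 0.501700
  M+4: 0.6214×0.4930 = 0.306350
Scale to base peak (0.501700) = 100: 38.3 : 100.0 : 61.1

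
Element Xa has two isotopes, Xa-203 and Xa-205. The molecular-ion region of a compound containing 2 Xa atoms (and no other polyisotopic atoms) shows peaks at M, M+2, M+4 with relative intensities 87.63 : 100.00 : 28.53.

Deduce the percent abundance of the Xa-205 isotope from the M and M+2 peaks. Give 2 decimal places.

Let p = fractional abundance of Xa-203. I(M+2)/I(M) = [C(2,1)·p^1·(1−p)] / p^2 = 2·(1−p)/p = 100.00/87.63 = 1.1412
(1−p)/p = 1.1412/2 = 0.5706  ⇒  p = 1/(1 + 0.5706) = 0.6367
Xa-203: 63.67%, Xa-205: 36.33%.

36.33%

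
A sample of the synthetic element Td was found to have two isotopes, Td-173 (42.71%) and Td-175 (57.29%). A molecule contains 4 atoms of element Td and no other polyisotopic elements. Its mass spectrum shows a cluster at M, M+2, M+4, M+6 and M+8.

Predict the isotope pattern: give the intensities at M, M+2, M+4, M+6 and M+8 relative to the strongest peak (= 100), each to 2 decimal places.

The 4 Td atoms are independent, so intensities follow the terms of (0.4271 + 0.5729)^4.
P(M) = 0.4271^4 = 0.033275
P(M+2) = 4 × 0.4271^3 × 0.5729^1 = 0.178537
P(M+4) = 6 × 0.4271^2 × 0.5729^2 = 0.359226
P(M+6) = 4 × 0.4271^1 × 0.5729^3 = 0.321237
P(M+8) = 0.5729^4 = 0.107725
The M+4 peak is largest (0.359226); scaling to 100 gives 9.26 : 49.70 : 100.00 : 89.42 : 29.99.

9.26 : 49.70 : 100.00 : 89.42 : 29.99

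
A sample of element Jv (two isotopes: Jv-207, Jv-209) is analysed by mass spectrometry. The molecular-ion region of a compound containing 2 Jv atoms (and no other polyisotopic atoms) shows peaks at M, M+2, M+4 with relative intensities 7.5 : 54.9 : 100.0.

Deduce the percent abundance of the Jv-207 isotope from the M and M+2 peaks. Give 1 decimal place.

21.5%

Let p = fractional abundance of Jv-207. I(M+2)/I(M) = [C(2,1)·p^1·(1−p)] / p^2 = 2·(1−p)/p = 54.9/7.5 = 7.3200
(1−p)/p = 7.3200/2 = 3.6600  ⇒  p = 1/(1 + 3.6600) = 0.2146
Jv-207: 21.5%, Jv-209: 78.5%.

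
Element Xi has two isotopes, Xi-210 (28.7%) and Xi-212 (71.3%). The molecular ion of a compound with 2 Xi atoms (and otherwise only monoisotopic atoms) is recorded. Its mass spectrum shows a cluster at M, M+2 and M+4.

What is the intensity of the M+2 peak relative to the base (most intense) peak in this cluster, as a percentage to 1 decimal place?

80.5%

Term probabilities: M 0.0824, M+2 0.4093, M+4 0.5084. Base peak = M+4.
P(M+4) = C(2,2) × 0.287^0 × 0.713^2 = 1 × 1.0000 × 0.508369 = 0.508369 (base)
P(M+2) = C(2,1) × 0.287^1 × 0.713^1 = 2 × 0.2870 × 0.7130 = 0.409262
Relative intensity = 0.409262 / 0.508369 × 100 = 80.5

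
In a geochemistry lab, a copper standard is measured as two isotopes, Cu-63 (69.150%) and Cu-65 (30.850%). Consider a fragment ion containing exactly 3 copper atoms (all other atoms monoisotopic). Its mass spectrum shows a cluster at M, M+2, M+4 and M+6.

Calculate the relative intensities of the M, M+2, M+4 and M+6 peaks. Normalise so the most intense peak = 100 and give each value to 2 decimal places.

74.72 : 100.00 : 44.61 : 6.63

Expanding (0.69150 + 0.30850)^3:
P(M) = 0.69150^3 = 0.330656
P(M+2) = 3 × 0.69150^2 × 0.30850^1 = 0.442548
P(M+4) = 3 × 0.69150^1 × 0.30850^2 = 0.197435
P(M+6) = 0.30850^3 = 0.029361
The M+2 peak is largest (0.442548); scaling to 100 gives 74.72 : 100.00 : 44.61 : 6.63.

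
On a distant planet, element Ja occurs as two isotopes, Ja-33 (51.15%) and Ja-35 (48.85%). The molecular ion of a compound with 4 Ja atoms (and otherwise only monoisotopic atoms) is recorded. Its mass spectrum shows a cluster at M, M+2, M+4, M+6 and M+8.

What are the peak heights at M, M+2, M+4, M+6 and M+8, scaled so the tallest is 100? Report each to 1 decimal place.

18.3 : 69.8 : 100.0 : 63.7 : 15.2

Expanding (0.5115 + 0.4885)^4:
P(M) = 0.5115^4 = 0.068451
P(M+2) = 4 × 0.5115^3 × 0.4885^1 = 0.261494
P(M+4) = 6 × 0.5115^2 × 0.4885^2 = 0.374603
P(M+6) = 4 × 0.5115^1 × 0.4885^3 = 0.238506
P(M+8) = 0.4885^4 = 0.056945
The M+4 peak is largest (0.374603); scaling to 100 gives 18.3 : 69.8 : 100.0 : 63.7 : 15.2.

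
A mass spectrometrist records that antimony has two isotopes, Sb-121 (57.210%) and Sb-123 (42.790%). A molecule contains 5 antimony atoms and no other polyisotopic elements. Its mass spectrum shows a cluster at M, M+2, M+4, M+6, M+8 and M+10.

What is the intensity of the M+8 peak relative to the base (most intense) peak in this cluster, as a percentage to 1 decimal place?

Term probabilities: M 0.0613, M+2 0.2292, M+4 0.3428, M+6 0.2564, M+8 0.0959, M+10 0.0143. Base peak = M+4.
P(M+4) = C(5,2) × 0.57210^3 × 0.42790^2 = 10 × 0.18724742 × 0.18309841 = 0.342847 (base)
P(M+8) = C(5,4) × 0.57210^1 × 0.42790^4 = 5 × 0.5721 × 0.03352503 = 0.095898
Relative intensity = 0.095898 / 0.342847 × 100 = 28.0

28.0%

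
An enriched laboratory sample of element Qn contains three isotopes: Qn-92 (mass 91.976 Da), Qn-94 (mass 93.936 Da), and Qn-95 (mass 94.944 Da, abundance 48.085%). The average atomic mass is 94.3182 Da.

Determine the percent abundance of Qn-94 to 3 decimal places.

The remaining 51.915% is split between Qn-92 (fraction x) and Qn-94 (fraction 0.51915 − x).
Substituting: 91.976x + 93.936(0.51915 − x) = 48.6643776
(91.976 − 93.936)x = -0.1024968  ⇒  x = 0.05229, y = 0.46686
Qn-92: 5.229%, Qn-94: 46.686%.

46.686%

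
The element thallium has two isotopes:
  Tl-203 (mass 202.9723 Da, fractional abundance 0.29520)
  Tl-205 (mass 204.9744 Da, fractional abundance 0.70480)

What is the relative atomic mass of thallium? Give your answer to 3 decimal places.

204.383 Da

Average mass = Σ (abundance × isotope mass) = 0.29520 × 202.9723 + 0.70480 × 204.9744
= 59.91742 + 144.46596 = 204.38338 Da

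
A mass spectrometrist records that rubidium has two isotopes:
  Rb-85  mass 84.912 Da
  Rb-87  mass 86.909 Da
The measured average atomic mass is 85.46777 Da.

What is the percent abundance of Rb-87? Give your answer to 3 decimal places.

With x = fraction of Rb-85 (so Rb-87 is 1 − x):
84.912·x + 86.909·(1 − x) = 85.46777
(84.912 − 86.909)·x = 85.46777 − 86.909
x = -1.44123 / -1.997 = 0.72170 → 72.170% Rb-85, 27.830% Rb-87.

27.830%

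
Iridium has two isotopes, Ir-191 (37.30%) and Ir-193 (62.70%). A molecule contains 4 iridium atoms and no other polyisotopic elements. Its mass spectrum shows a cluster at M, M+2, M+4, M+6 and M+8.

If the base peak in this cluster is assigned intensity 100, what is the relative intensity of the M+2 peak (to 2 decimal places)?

35.39

(0.3730 + 0.6270)^4 gives M 0.0194, M+2 0.1302, M+4 0.3282, M+6 0.3678, M+8 0.1546; the largest is M+6.
P(M+6) = C(4,3) × 0.3730^1 × 0.6270^3 = 4 × 0.3730 × 0.24649188 = 0.367766 (base)
P(M+2) = C(4,1) × 0.3730^3 × 0.6270^1 = 4 × 0.05189512 × 0.6270 = 0.130153
Relative intensity = 0.130153 / 0.367766 × 100 = 35.39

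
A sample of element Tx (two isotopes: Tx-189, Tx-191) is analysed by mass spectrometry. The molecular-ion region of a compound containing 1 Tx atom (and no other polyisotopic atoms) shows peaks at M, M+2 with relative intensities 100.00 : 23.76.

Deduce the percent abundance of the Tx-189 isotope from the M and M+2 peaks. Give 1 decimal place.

If p is the fraction of Tx that is Tx-189, then I(M+2)/I(M) = [C(1,1)·p^0·(1−p)] / p^1 = 1·(1−p)/p = 23.76/100.00 = 0.2376
(1−p)/p = 0.2376/1 = 0.2376  ⇒  p = 1/(1 + 0.2376) = 0.8080
Tx-189: 80.8%, Tx-191: 19.2%.

80.8%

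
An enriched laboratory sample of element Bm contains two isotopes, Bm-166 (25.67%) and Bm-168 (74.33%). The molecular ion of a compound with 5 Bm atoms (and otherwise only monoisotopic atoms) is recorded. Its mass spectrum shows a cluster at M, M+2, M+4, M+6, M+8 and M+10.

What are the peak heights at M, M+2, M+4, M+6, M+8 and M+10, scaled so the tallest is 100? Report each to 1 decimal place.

0.3 : 4.1 : 23.9 : 69.1 : 100.0 : 57.9

The 5 Bm atoms are independent, so intensities follow the terms of (0.2567 + 0.7433)^5.
P(M) = 0.2567^5 = 0.001115
P(M+2) = 5 × 0.2567^4 × 0.7433^1 = 0.016138
P(M+4) = 10 × 0.2567^3 × 0.7433^2 = 0.093456
P(M+6) = 10 × 0.2567^2 × 0.7433^3 = 0.270610
P(M+8) = 5 × 0.2567^1 × 0.7433^4 = 0.391789
P(M+10) = 0.7433^5 = 0.226893
The M+8 peak is largest (0.391789); scaling to 100 gives 0.3 : 4.1 : 23.9 : 69.1 : 100.0 : 57.9.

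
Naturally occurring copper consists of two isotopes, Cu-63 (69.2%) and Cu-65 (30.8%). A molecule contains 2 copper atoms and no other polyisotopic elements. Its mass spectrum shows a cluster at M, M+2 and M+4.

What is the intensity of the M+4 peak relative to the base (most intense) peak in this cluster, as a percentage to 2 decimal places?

(0.692 + 0.308)^2 gives M 0.4789, M+2 0.4263, M+4 0.0949; the largest is M.
P(M) = C(2,0) × 0.692^2 × 0.308^0 = 1 × 0.478864 × 1.0000 = 0.478864 (base)
P(M+4) = C(2,2) × 0.692^0 × 0.308^2 = 1 × 1.0000 × 0.094864 = 0.094864
Relative intensity = 0.094864 / 0.478864 × 100 = 19.81

19.81%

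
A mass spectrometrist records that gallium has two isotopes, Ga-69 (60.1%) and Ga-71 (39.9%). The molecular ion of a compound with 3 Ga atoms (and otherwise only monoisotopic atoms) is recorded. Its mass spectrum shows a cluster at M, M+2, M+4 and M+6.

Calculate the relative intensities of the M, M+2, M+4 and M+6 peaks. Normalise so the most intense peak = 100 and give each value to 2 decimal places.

The 3 Ga atoms are independent, so intensities follow the terms of (0.601 + 0.399)^3.
P(M) = 0.601^3 = 0.217082
P(M+2) = 3 × 0.601^2 × 0.399^1 = 0.432358
P(M+4) = 3 × 0.601^1 × 0.399^2 = 0.287039
P(M+6) = 0.399^3 = 0.063521
The M+2 peak is largest (0.432358); scaling to 100 gives 50.21 : 100.00 : 66.39 : 14.69.

50.21 : 100.00 : 66.39 : 14.69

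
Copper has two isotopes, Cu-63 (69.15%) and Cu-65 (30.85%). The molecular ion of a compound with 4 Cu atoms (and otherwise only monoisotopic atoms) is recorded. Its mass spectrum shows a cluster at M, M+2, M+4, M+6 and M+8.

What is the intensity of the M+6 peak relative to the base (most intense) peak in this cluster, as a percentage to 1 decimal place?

19.9%

(0.6915 + 0.3085)^4 gives M 0.2286, M+2 0.4080, M+4 0.2731, M+6 0.0812, M+8 0.0091; the largest is M+2.
P(M+2) = C(4,1) × 0.6915^3 × 0.3085^1 = 4 × 0.33065611 × 0.3085 = 0.408030 (base)
P(M+6) = C(4,3) × 0.6915^1 × 0.3085^3 = 4 × 0.6915 × 0.02936064 = 0.081212
Relative intensity = 0.081212 / 0.408030 × 100 = 19.9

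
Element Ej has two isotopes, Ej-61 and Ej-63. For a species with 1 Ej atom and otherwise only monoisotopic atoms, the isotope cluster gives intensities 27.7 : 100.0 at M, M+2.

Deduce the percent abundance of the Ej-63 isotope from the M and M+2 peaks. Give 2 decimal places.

Let p = fractional abundance of Ej-61. I(M+2)/I(M) = [C(1,1)·p^0·(1−p)] / p^1 = 1·(1−p)/p = 100.0/27.7 = 3.6101
(1−p)/p = 3.6101/1 = 3.6101  ⇒  p = 1/(1 + 3.6101) = 0.2169
Ej-61: 21.69%, Ej-63: 78.31%.

78.31%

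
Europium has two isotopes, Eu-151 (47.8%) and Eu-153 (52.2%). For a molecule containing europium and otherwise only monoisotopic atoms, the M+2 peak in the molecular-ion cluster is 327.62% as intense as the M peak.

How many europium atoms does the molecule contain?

For n independent Eu atoms, I(M+2)/I(M) = n · (abundance Eu-153) / (abundance Eu-151) = n · 0.522/0.478.
n = 3.2762 × 0.478/0.522 = 3.00 ≈ 3

3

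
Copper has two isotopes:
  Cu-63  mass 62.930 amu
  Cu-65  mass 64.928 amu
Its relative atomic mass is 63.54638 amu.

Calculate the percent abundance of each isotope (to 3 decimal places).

Let x be the fractional abundance of Cu-63; then Cu-65 has abundance 1 − x.
62.930·x + 64.928·(1 − x) = 63.54638
(62.930 − 64.928)·x = 63.54638 − 64.928
x = -1.38162 / -1.998 = 0.69150 → 69.150% Cu-63, 30.850% Cu-65.

Cu-63: 69.150%, Cu-65: 30.850%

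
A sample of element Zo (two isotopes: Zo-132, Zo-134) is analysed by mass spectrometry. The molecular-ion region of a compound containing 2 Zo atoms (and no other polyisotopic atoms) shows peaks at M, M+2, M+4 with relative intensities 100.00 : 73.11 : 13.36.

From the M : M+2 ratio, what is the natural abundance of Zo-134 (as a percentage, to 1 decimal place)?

Let p = fractional abundance of Zo-132. I(M+2)/I(M) = [C(2,1)·p^1·(1−p)] / p^2 = 2·(1−p)/p = 73.11/100.00 = 0.7311
(1−p)/p = 0.7311/2 = 0.3655  ⇒  p = 1/(1 + 0.3655) = 0.7323
Zo-132: 73.2%, Zo-134: 26.8%.

26.8%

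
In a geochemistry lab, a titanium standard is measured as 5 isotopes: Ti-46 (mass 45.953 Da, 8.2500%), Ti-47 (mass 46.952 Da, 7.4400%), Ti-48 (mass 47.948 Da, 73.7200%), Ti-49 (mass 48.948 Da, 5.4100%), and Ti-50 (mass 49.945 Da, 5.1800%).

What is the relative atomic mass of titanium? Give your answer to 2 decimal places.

Average mass = Σ (abundance × isotope mass) = 0.082500 × 45.953 + 0.074400 × 46.952 + 0.737200 × 47.948 + 0.054100 × 48.948 + 0.051800 × 49.945
= 3.7911 + 3.4932 + 35.3473 + 2.6481 + 2.5872 = 47.8669 Da

47.87 Da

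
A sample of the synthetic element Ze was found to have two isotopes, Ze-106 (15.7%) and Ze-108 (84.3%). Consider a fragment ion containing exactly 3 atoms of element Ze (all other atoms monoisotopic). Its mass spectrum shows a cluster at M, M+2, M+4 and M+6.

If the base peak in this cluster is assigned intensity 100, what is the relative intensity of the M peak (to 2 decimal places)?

(0.157 + 0.843)^3 gives M 0.0039, M+2 0.0623, M+4 0.3347, M+6 0.5991; the largest is M+6.
P(M+6) = C(3,3) × 0.157^0 × 0.843^3 = 1 × 1.0000 × 0.59907711 = 0.599077 (base)
P(M) = C(3,0) × 0.157^3 × 0.843^0 = 1 × 0.00386989 × 1.0000 = 0.003870
Relative intensity = 0.003870 / 0.599077 × 100 = 0.65

0.65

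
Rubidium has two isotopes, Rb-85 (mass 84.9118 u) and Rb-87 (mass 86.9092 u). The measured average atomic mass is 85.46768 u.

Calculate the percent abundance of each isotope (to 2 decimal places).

Rb-85: 72.17%, Rb-87: 27.83%

With x = fraction of Rb-85 (so Rb-87 is 1 − x):
84.9118·x + 86.9092·(1 − x) = 85.46768
(84.9118 − 86.9092)·x = 85.46768 − 86.9092
x = -1.44152 / -1.9974 = 0.72170 → 72.17% Rb-85, 27.83% Rb-87.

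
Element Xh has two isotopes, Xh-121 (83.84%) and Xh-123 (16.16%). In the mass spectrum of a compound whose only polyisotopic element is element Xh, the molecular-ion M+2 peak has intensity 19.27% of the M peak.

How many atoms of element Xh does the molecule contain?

1

With n Xh atoms, P(M+2)/P(M) = C(n,1)·p^(n−1)q / p^n = n·q/p = n · 0.1616/0.8384.
n = 0.1927 × 0.8384/0.1616 = 1.00 ≈ 1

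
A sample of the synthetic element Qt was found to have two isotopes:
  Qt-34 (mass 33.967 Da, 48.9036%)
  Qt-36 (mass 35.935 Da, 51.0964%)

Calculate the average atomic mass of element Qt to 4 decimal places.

34.9726 Da

Weight each isotope mass by its fractional abundance: 0.489036 × 33.967 + 0.510964 × 35.935
= 16.61109 + 18.36149 = 34.97258 Da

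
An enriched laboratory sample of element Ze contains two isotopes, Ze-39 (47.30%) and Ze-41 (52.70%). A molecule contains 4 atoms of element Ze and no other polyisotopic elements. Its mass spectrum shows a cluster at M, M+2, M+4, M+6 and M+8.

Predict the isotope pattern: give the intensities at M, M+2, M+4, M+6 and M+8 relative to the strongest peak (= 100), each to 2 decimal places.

13.43 : 59.84 : 100.00 : 74.28 : 20.69

Each Ze atom is independently Ze-39 (p = 0.4730) or Ze-41 (q = 0.5270); the cluster is the binomial expansion (p + q)^4.
P(M) = 0.4730^4 = 0.050055
P(M+2) = 4 × 0.4730^3 × 0.5270^1 = 0.223077
P(M+4) = 6 × 0.4730^2 × 0.5270^2 = 0.372816
P(M+6) = 4 × 0.4730^1 × 0.5270^3 = 0.276919
P(M+8) = 0.5270^4 = 0.077133
The M+4 peak is largest (0.372816); scaling to 100 gives 13.43 : 59.84 : 100.00 : 74.28 : 20.69.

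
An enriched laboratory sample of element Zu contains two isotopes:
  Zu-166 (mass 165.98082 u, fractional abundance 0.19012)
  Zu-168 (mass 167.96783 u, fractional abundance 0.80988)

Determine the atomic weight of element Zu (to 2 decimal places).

167.59 u

The abundance-weighted mean is 0.19012 × 165.98082 + 0.80988 × 167.96783
= 31.556273 + 136.033786 = 167.590059 u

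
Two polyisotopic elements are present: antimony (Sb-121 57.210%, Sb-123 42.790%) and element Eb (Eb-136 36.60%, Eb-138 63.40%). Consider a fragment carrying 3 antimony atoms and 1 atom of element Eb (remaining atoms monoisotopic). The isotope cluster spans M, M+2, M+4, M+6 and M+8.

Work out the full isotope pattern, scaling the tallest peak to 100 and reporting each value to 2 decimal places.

17.97 : 71.45 : 100.00 : 59.76 : 13.02

Antimony pattern (n=3): 0.18724742 : 0.42015297 : 0.3142518 : 0.07834781
Element Eb pattern (n=1): 0.3660 : 0.6340
Convolve the two distributions (both contribute in 2-u steps):
  M: 0.18724742×0.3660 = 0.068533
  M+2: 0.18724742×0.6340 + 0.42015297×0.3660 = 0.272491
  M+4: 0.42015297×0.6340 + 0.3142518×0.3660 = 0.381393
  M+6: 0.3142518×0.6340 + 0.07834781×0.3660 = 0.227911
  M+8: 0.07834781×0.6340 = 0.049673
Scale to base peak (0.381393) = 100: 17.97 : 71.45 : 100.00 : 59.76 : 13.02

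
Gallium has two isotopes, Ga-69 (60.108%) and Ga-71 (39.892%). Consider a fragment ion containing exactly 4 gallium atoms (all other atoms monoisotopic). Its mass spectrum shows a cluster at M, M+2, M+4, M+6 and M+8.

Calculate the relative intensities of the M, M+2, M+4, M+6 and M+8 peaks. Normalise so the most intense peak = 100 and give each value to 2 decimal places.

37.67 : 100.00 : 99.55 : 44.05 : 7.31

Each Ga atom is independently Ga-69 (p = 0.60108) or Ga-71 (q = 0.39892); the cluster is the binomial expansion (p + q)^4.
P(M) = 0.60108^4 = 0.130536
P(M+2) = 4 × 0.60108^3 × 0.39892^1 = 0.346531
P(M+4) = 6 × 0.60108^2 × 0.39892^2 = 0.344975
P(M+6) = 4 × 0.60108^1 × 0.39892^3 = 0.152633
P(M+8) = 0.39892^4 = 0.025325
The M+2 peak is largest (0.346531); scaling to 100 gives 37.67 : 100.00 : 99.55 : 44.05 : 7.31.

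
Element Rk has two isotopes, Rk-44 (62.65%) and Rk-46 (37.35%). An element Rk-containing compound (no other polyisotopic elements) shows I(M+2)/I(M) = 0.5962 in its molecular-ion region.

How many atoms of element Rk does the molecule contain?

1

With n Rk atoms, P(M+2)/P(M) = C(n,1)·p^(n−1)q / p^n = n·q/p = n · 0.3735/0.6265.
n = 0.5962 × 0.6265/0.3735 = 1.00 ≈ 1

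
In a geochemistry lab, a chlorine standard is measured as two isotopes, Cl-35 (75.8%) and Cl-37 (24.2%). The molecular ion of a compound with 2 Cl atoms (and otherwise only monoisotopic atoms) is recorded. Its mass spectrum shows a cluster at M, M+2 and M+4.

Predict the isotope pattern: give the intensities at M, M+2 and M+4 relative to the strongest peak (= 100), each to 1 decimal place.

100.0 : 63.9 : 10.2

Expanding (0.758 + 0.242)^2:
P(M) = 0.758^2 = 0.574564
P(M+2) = 2 × 0.758^1 × 0.242^1 = 0.366872
P(M+4) = 0.242^2 = 0.058564
The M peak is largest (0.574564); scaling to 100 gives 100.0 : 63.9 : 10.2.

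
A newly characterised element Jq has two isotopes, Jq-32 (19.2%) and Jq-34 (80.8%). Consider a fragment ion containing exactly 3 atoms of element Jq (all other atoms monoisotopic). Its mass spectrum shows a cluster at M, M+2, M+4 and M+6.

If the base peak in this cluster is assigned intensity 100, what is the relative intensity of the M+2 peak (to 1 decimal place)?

16.9

(0.192 + 0.808)^3 gives M 0.0071, M+2 0.0894, M+4 0.3760, M+6 0.5275; the largest is M+6.
P(M+6) = C(3,3) × 0.192^0 × 0.808^3 = 1 × 1.0000 × 0.52751411 = 0.527514 (base)
P(M+2) = C(3,1) × 0.192^2 × 0.808^1 = 3 × 0.036864 × 0.8080 = 0.089358
Relative intensity = 0.089358 / 0.527514 × 100 = 16.9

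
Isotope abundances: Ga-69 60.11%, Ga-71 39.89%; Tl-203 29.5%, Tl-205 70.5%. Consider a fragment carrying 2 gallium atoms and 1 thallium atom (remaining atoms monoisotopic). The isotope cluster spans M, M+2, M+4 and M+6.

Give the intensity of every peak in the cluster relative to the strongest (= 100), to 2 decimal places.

26.90 : 100.00 : 97.18 : 28.31

Gallium pattern (n=2): 0.36132121 : 0.47955758 : 0.15912121
Thallium pattern (n=1): 0.2950 : 0.7050
Convolve the two distributions (both contribute in 2-u steps):
  M: 0.36132121×0.2950 = 0.106590
  M+2: 0.36132121×0.7050 + 0.47955758×0.2950 = 0.396201
  M+4: 0.47955758×0.7050 + 0.15912121×0.2950 = 0.385029
  M+6: 0.15912121×0.7050 = 0.112180
Scale to base peak (0.396201) = 100: 26.90 : 100.00 : 97.18 : 28.31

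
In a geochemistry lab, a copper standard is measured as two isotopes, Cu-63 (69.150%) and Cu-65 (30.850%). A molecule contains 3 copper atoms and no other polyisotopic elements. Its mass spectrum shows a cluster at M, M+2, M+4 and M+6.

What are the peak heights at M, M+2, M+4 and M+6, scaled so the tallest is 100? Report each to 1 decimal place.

74.7 : 100.0 : 44.6 : 6.6

Expanding (0.69150 + 0.30850)^3:
P(M) = 0.69150^3 = 0.330656
P(M+2) = 3 × 0.69150^2 × 0.30850^1 = 0.442548
P(M+4) = 3 × 0.69150^1 × 0.30850^2 = 0.197435
P(M+6) = 0.30850^3 = 0.029361
The M+2 peak is largest (0.442548); scaling to 100 gives 74.7 : 100.0 : 44.6 : 6.6.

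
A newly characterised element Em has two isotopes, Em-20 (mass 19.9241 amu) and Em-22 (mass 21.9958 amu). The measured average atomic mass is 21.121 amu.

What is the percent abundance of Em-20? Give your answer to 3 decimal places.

Writing the weighted mean with unknown fraction x of Em-20:
19.9241·x + 21.9958·(1 − x) = 21.121
(19.9241 − 21.9958)·x = 21.121 − 21.9958
x = -0.8748 / -2.0717 = 0.42226 → 42.226% Em-20, 57.774% Em-22.

42.226%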